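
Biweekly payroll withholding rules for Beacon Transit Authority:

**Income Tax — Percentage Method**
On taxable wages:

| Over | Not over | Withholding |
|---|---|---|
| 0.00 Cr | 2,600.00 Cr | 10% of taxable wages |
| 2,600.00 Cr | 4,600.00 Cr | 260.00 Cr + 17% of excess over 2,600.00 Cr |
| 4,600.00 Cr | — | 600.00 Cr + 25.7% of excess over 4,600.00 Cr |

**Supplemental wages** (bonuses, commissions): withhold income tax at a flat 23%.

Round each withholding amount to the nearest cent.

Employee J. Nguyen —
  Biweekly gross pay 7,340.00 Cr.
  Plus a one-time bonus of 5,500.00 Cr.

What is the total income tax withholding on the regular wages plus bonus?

Income Tax: taxable = 7,340.00 Cr
  600.00 Cr + 25.7% × (7,340.00 Cr − 4,600.00 Cr) = 600.00 Cr + 25.7% × 2,740.00 Cr = 1,304.18 Cr
Supplemental (23% flat on bonus): 23% × 5,500.00 Cr = 1,265.00 Cr
Total income tax: 1,304.18 Cr + 1,265.00 Cr = 2,569.18 Cr

2,569.18 Cr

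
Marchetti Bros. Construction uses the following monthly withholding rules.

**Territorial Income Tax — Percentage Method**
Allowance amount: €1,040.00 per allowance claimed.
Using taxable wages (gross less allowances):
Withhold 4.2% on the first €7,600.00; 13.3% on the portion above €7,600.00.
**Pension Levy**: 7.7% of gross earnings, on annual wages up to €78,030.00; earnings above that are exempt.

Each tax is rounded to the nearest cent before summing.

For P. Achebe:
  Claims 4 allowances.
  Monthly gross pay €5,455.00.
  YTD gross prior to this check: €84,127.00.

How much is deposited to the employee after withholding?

€5,400.61

Territorial Income Tax: taxable = €5,455.00 − 4×€1,040.00 = €1,295.00
  4.2% × €1,295.00 = €54.39
Pension Levy: YTD €84,127.00 ≥ cap €78,030.00 → €0.00
Total withheld: €54.39 + €0.00 = €54.39
Net pay: €5,455.00 − €54.39 = €5,400.61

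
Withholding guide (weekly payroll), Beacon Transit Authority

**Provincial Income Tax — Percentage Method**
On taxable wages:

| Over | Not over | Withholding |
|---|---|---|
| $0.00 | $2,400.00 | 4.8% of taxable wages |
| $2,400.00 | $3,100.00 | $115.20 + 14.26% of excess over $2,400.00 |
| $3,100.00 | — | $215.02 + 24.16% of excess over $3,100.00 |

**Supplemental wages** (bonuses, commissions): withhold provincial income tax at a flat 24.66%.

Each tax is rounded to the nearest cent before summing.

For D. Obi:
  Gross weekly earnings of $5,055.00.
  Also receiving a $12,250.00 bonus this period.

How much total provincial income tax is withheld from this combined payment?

$3,708.20

Provincial Income Tax: taxable = $5,055.00
  $215.02 + 24.16% × ($5,055.00 − $3,100.00) = $215.02 + 24.16% × $1,955.00 = $687.35
Supplemental (24.66% flat on bonus): 24.66% × $12,250.00 = $3,020.85
Total provincial income tax: $687.35 + $3,020.85 = $3,708.20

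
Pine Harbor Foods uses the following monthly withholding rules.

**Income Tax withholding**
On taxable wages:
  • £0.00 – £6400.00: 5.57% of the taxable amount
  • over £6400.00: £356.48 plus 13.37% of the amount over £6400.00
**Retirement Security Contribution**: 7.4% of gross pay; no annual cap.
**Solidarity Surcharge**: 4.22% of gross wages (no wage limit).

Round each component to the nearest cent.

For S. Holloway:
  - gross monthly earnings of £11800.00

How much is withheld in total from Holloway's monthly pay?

Income Tax: taxable = £11800.00
  £356.48 + 13.37% × (£11800.00 − £6400.00) = £356.48 + 13.37% × £5400.00 = £1078.46
Retirement Security Contribution: 7.4% × £11800.00 = £873.20
Solidarity Surcharge: 4.22% × £11800.00 = £497.96
Total: £1078.46 + £873.20 + £497.96 = £2449.62

£2449.62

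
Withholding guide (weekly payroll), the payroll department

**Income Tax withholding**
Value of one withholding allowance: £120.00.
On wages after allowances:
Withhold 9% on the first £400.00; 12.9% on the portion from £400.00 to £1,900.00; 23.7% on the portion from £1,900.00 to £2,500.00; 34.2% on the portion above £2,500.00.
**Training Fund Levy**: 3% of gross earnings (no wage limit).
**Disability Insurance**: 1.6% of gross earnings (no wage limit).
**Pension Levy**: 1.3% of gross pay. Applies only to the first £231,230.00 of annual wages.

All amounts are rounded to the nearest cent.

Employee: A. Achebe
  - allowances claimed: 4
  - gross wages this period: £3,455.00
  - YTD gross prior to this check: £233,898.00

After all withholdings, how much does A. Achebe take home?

£2,761.92

Income Tax: taxable = £3,455.00 − 4×£120.00 = £2,975.00
  £371.70 + 34.2% × (£2,975.00 − £2,500.00) = £371.70 + 34.2% × £475.00 = £534.15
Training Fund Levy: 3% × £3,455.00 = £103.65
Disability Insurance: 1.6% × £3,455.00 = £55.28
Pension Levy: YTD £233,898.00 ≥ cap £231,230.00 → £0.00
Total withheld: £534.15 + £103.65 + £55.28 + £0.00 = £693.08
Net pay: £3,455.00 − £693.08 = £2,761.92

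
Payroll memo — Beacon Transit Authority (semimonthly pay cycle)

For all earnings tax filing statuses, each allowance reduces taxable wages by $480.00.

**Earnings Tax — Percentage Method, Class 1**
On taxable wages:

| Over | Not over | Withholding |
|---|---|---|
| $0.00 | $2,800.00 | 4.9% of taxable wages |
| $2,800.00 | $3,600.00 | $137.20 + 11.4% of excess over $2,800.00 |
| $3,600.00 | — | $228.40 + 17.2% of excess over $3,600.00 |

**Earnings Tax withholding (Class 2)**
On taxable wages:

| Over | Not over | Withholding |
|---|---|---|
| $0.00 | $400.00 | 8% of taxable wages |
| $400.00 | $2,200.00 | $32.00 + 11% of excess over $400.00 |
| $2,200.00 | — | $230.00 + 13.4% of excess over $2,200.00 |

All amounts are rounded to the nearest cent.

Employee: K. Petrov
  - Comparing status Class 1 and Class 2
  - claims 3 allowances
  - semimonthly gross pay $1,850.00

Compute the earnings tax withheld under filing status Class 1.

$20.09

Earnings Tax (Class 1): taxable = $1,850.00 − 3×$480.00 = $410.00
  4.9% × $410.00 = $20.09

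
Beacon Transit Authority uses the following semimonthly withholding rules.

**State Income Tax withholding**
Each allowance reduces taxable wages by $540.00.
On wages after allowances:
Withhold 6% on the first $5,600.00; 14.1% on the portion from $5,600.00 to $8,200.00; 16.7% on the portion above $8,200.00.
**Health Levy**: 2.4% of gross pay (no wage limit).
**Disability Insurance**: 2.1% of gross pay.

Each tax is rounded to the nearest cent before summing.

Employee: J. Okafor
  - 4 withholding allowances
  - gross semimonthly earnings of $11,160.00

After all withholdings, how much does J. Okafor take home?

State Income Tax: taxable = $11,160.00 − 4×$540.00 = $9,000.00
  $702.60 + 16.7% × ($9,000.00 − $8,200.00) = $702.60 + 16.7% × $800.00 = $836.20
Health Levy: 2.4% × $11,160.00 = $267.84
Disability Insurance: 2.1% × $11,160.00 = $234.36
Total withheld: $836.20 + $267.84 + $234.36 = $1,338.40
Net pay: $11,160.00 − $1,338.40 = $9,821.60

$9,821.60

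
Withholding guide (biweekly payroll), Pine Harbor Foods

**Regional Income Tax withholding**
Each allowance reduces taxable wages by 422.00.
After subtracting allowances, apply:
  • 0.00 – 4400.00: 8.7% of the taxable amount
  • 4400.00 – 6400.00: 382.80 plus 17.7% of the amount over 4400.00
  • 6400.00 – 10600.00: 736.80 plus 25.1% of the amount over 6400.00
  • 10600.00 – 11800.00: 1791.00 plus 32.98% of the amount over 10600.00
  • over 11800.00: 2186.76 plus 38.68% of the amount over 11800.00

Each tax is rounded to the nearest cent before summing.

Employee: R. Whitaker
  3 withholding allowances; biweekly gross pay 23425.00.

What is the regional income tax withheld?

Regional Income Tax: taxable = 23425.00 − 3×422.00 = 22159.00
  2186.76 + 38.68% × (22159.00 − 11800.00) = 2186.76 + 38.68% × 10359.00 = 6193.62

6193.62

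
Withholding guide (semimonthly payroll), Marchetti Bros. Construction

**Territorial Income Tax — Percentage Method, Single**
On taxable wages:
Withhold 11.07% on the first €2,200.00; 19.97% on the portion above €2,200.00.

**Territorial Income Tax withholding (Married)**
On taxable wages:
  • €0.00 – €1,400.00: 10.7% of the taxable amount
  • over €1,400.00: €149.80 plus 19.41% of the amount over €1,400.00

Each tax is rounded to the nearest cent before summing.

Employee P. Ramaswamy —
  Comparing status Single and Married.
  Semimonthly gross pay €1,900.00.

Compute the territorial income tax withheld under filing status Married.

€246.85

Territorial Income Tax (Married): taxable = €1,900.00
  €149.80 + 19.41% × (€1,900.00 − €1,400.00) = €149.80 + 19.41% × €500.00 = €246.85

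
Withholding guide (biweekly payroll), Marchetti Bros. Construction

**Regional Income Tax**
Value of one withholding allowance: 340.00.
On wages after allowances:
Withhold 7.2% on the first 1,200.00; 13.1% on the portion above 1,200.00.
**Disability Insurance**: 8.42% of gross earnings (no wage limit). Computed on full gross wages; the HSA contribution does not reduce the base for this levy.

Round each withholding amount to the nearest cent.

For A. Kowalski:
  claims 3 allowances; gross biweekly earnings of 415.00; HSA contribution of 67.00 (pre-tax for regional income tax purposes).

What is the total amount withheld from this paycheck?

Regional Income Tax: taxable = 415.00 − 67.00 − 3×340.00 = -672.00
  Taxable ≤ 0 → 0.00
Disability Insurance: 8.42% × 415.00 = 34.94
Total: 0.00 + 34.94 = 34.94

34.94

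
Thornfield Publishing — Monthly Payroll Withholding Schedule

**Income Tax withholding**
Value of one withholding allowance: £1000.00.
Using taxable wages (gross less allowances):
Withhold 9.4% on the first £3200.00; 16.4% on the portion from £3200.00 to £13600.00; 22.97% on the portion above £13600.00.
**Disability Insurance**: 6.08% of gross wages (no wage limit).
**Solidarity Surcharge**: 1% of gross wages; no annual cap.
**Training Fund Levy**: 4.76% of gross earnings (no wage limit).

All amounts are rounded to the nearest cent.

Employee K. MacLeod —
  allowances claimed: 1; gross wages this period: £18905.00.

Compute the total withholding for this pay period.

Income Tax: taxable = £18905.00 − 1×£1000.00 = £17905.00
  £2006.40 + 22.97% × (£17905.00 − £13600.00) = £2006.40 + 22.97% × £4305.00 = £2995.26
Disability Insurance: 6.08% × £18905.00 = £1149.42
Solidarity Surcharge: 1% × £18905.00 = £189.05
Training Fund Levy: 4.76% × £18905.00 = £899.88
Total: £2995.26 + £1149.42 + £189.05 + £899.88 = £5233.61

£5233.61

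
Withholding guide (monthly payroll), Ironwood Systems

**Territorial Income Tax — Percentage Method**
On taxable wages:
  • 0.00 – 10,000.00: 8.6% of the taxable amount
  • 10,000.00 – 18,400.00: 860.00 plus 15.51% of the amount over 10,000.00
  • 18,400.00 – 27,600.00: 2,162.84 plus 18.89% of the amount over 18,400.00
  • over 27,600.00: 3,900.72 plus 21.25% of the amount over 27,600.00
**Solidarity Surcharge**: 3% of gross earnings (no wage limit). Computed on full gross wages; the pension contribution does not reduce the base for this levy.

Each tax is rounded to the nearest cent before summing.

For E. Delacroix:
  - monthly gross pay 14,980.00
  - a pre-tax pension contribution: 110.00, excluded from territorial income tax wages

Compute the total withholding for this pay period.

Territorial Income Tax: taxable = 14,980.00 − 110.00 = 14,870.00
  860.00 + 15.51% × (14,870.00 − 10,000.00) = 860.00 + 15.51% × 4,870.00 = 1,615.34
Solidarity Surcharge: 3% × 14,980.00 = 449.40
Total: 1,615.34 + 449.40 = 2,064.74

2,064.74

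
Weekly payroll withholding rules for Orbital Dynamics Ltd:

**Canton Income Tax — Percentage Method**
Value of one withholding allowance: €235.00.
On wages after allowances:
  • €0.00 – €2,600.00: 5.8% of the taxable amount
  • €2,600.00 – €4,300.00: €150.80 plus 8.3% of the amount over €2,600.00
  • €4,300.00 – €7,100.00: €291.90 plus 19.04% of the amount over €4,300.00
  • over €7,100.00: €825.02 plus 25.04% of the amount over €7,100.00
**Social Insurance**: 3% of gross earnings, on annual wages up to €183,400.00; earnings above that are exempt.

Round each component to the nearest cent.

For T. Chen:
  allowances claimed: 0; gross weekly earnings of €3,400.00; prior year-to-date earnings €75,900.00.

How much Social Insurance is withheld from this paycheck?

€102.00

Social Insurance: 3% × €3,400.00 = €102.00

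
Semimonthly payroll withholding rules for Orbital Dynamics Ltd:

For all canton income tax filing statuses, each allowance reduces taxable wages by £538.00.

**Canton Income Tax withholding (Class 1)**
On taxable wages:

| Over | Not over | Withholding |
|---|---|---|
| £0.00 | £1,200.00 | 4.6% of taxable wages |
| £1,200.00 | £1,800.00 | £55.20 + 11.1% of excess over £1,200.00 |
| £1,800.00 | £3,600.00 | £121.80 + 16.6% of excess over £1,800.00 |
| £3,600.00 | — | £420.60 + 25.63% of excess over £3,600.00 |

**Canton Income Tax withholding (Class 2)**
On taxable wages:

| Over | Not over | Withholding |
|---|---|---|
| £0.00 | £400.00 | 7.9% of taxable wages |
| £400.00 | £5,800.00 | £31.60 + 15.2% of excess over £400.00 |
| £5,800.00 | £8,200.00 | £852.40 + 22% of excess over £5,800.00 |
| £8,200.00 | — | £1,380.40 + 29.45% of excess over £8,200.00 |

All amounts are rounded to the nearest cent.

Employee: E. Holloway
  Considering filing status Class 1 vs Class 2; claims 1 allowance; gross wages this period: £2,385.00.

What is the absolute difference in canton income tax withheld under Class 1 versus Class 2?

£121.94

Canton Income Tax (Class 1): taxable = £2,385.00 − 1×£538.00 = £1,847.00
  £121.80 + 16.6% × (£1,847.00 − £1,800.00) = £121.80 + 16.6% × £47.00 = £129.60
Canton Income Tax (Class 2): taxable = £2,385.00 − 1×£538.00 = £1,847.00
  £31.60 + 15.2% × (£1,847.00 − £400.00) = £31.60 + 15.2% × £1,447.00 = £251.54
Difference: |£129.60 − £251.54| = £121.94 (higher under Class 2)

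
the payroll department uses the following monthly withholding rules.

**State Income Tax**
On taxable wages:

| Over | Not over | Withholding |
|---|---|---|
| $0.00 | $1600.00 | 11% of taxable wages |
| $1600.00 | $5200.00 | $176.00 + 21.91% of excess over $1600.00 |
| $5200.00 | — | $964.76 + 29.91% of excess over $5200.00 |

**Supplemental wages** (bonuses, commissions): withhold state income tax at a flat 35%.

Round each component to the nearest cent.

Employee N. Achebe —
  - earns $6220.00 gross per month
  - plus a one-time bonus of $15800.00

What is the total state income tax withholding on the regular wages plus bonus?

State Income Tax: taxable = $6220.00
  $964.76 + 29.91% × ($6220.00 − $5200.00) = $964.76 + 29.91% × $1020.00 = $1269.84
Supplemental (35% flat on bonus): 35% × $15800.00 = $5530.00
Total state income tax: $1269.84 + $5530.00 = $6799.84

$6799.84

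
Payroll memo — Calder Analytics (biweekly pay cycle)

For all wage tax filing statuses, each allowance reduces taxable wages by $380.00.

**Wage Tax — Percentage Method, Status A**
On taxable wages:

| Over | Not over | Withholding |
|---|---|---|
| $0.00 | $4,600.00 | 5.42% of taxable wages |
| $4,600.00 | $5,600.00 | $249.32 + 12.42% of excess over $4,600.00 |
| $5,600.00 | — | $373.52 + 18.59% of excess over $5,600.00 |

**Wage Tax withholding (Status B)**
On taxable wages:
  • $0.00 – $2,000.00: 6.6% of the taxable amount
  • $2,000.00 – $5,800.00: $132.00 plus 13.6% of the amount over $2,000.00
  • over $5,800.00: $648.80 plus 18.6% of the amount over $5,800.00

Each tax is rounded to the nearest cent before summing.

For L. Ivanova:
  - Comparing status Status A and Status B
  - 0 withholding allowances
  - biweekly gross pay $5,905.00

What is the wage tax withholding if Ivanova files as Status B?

$668.33

Wage Tax (Status B): taxable = $5,905.00
  $648.80 + 18.6% × ($5,905.00 − $5,800.00) = $648.80 + 18.6% × $105.00 = $668.33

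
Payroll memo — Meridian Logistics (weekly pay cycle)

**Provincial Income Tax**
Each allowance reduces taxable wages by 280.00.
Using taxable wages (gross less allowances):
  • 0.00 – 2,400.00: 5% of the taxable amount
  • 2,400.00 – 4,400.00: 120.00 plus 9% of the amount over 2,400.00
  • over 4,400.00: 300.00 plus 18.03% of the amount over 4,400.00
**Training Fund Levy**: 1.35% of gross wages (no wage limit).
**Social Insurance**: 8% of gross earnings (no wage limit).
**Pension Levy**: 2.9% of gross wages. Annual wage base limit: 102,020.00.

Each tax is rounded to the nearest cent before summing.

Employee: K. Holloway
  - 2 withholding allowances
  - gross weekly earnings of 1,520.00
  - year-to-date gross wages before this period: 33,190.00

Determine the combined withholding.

234.20

Provincial Income Tax: taxable = 1,520.00 − 2×280.00 = 960.00
  5% × 960.00 = 48.00
Training Fund Levy: 1.35% × 1,520.00 = 20.52
Social Insurance: 8% × 1,520.00 = 121.60
Pension Levy: 2.9% × 1,520.00 = 44.08
Total: 48.00 + 20.52 + 121.60 + 44.08 = 234.20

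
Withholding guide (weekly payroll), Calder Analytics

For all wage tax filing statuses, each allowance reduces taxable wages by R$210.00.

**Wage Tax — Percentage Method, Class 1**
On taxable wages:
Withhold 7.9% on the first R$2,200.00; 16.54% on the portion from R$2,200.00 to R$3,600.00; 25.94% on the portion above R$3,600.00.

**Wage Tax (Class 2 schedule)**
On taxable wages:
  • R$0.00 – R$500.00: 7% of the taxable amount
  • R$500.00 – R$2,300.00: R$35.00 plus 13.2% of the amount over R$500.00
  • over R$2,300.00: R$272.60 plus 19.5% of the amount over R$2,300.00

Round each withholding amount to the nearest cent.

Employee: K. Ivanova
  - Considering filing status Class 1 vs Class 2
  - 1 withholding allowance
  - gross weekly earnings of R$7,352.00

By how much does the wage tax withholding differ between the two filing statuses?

R$107.36

Wage Tax (Class 1): taxable = R$7,352.00 − 1×R$210.00 = R$7,142.00
  R$405.36 + 25.94% × (R$7,142.00 − R$3,600.00) = R$405.36 + 25.94% × R$3,542.00 = R$1,324.15
Wage Tax (Class 2): taxable = R$7,352.00 − 1×R$210.00 = R$7,142.00
  R$272.60 + 19.5% × (R$7,142.00 − R$2,300.00) = R$272.60 + 19.5% × R$4,842.00 = R$1,216.79
Difference: |R$1,324.15 − R$1,216.79| = R$107.36 (higher under Class 1)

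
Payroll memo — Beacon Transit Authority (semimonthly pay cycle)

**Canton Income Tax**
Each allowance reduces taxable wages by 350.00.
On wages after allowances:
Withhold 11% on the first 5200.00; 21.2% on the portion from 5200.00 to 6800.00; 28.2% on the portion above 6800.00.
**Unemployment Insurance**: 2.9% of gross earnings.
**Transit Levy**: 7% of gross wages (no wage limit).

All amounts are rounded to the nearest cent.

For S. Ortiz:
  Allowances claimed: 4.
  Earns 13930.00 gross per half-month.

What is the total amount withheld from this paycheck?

3906.13

Canton Income Tax: taxable = 13930.00 − 4×350.00 = 12530.00
  911.20 + 28.2% × (12530.00 − 6800.00) = 911.20 + 28.2% × 5730.00 = 2527.06
Unemployment Insurance: 2.9% × 13930.00 = 403.97
Transit Levy: 7% × 13930.00 = 975.10
Total: 2527.06 + 403.97 + 975.10 = 3906.13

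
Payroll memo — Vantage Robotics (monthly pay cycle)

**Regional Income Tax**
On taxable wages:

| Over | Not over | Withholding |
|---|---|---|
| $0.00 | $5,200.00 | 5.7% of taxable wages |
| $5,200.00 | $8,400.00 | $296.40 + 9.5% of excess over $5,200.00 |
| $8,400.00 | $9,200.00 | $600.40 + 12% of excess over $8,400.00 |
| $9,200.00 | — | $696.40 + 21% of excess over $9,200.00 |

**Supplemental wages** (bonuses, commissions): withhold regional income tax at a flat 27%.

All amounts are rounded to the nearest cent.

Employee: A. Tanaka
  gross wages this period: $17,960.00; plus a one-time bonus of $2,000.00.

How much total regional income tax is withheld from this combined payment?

Regional Income Tax: taxable = $17,960.00
  $696.40 + 21% × ($17,960.00 − $9,200.00) = $696.40 + 21% × $8,760.00 = $2,536.00
Supplemental (27% flat on bonus): 27% × $2,000.00 = $540.00
Total regional income tax: $2,536.00 + $540.00 = $3,076.00

$3,076.00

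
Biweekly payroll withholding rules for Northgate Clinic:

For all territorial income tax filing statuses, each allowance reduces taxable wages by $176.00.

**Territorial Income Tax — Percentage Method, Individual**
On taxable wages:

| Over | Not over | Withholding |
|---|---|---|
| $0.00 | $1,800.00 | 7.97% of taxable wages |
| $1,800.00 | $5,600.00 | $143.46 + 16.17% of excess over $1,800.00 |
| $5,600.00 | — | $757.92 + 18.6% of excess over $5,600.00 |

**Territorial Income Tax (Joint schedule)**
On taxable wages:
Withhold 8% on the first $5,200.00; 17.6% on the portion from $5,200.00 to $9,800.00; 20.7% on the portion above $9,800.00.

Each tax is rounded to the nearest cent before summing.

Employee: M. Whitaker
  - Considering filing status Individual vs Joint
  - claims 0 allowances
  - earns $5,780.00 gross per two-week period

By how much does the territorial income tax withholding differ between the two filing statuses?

$273.32

Territorial Income Tax (Individual): taxable = $5,780.00
  $757.92 + 18.6% × ($5,780.00 − $5,600.00) = $757.92 + 18.6% × $180.00 = $791.40
Territorial Income Tax (Joint): taxable = $5,780.00
  $416.00 + 17.6% × ($5,780.00 − $5,200.00) = $416.00 + 17.6% × $580.00 = $518.08
Difference: |$791.40 − $518.08| = $273.32 (higher under Individual)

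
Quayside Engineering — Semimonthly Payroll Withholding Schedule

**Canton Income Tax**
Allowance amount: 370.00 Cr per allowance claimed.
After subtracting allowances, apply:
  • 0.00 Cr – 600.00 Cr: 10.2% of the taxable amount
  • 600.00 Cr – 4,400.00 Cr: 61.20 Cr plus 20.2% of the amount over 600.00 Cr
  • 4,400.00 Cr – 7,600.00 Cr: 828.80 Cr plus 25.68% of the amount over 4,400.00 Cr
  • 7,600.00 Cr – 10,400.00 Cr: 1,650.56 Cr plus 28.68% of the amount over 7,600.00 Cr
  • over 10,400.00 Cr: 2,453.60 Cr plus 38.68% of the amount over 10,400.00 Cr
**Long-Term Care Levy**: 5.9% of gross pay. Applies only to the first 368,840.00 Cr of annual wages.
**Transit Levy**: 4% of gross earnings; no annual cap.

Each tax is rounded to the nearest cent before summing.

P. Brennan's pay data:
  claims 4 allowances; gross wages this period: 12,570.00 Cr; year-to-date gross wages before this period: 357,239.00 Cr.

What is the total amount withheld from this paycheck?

Canton Income Tax: taxable = 12,570.00 Cr − 4×370.00 Cr = 11,090.00 Cr
  2,453.60 Cr + 38.68% × (11,090.00 Cr − 10,400.00 Cr) = 2,453.60 Cr + 38.68% × 690.00 Cr = 2,720.49 Cr
Long-Term Care Levy: cap 368,840.00 Cr − YTD 357,239.00 Cr = 11,601.00 Cr subject; 5.9% × 11,601.00 Cr = 684.46 Cr
Transit Levy: 4% × 12,570.00 Cr = 502.80 Cr
Total: 2,720.49 Cr + 684.46 Cr + 502.80 Cr = 3,907.75 Cr

3,907.75 Cr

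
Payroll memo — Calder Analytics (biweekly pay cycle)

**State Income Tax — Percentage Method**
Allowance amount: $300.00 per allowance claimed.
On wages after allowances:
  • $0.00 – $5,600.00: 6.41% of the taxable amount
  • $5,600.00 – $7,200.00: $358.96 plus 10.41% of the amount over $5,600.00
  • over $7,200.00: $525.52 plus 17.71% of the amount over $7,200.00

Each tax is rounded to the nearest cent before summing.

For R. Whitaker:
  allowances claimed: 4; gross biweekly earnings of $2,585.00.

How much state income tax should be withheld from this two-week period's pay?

$88.78

State Income Tax: taxable = $2,585.00 − 4×$300.00 = $1,385.00
  6.41% × $1,385.00 = $88.78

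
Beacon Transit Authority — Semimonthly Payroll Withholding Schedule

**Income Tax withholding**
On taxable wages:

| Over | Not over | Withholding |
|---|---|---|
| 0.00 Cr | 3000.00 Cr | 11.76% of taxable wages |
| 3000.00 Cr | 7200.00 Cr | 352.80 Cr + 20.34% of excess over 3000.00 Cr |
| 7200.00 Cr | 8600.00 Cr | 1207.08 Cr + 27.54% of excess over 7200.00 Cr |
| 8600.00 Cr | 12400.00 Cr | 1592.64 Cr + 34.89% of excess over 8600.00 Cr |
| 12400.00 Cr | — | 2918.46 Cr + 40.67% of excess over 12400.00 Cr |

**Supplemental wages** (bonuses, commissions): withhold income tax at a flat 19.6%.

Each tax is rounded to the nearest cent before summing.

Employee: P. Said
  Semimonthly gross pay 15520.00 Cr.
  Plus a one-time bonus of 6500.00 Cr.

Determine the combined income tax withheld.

Income Tax: taxable = 15520.00 Cr
  2918.46 Cr + 40.67% × (15520.00 Cr − 12400.00 Cr) = 2918.46 Cr + 40.67% × 3120.00 Cr = 4187.36 Cr
Supplemental (19.6% flat on bonus): 19.6% × 6500.00 Cr = 1274.00 Cr
Total income tax: 4187.36 Cr + 1274.00 Cr = 5461.36 Cr

5461.36 Cr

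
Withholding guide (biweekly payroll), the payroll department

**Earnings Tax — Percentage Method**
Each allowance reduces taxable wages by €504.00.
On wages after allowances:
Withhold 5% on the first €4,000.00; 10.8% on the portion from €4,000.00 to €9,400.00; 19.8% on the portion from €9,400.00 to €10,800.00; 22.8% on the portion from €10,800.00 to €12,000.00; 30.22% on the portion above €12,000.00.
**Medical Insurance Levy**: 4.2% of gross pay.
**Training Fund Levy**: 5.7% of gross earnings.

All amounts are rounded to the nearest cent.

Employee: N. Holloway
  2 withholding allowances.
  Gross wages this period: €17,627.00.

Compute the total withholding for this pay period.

€4,474.93

Earnings Tax: taxable = €17,627.00 − 2×€504.00 = €16,619.00
  €1,334.00 + 30.22% × (€16,619.00 − €12,000.00) = €1,334.00 + 30.22% × €4,619.00 = €2,729.86
Medical Insurance Levy: 4.2% × €17,627.00 = €740.33
Training Fund Levy: 5.7% × €17,627.00 = €1,004.74
Total: €2,729.86 + €740.33 + €1,004.74 = €4,474.93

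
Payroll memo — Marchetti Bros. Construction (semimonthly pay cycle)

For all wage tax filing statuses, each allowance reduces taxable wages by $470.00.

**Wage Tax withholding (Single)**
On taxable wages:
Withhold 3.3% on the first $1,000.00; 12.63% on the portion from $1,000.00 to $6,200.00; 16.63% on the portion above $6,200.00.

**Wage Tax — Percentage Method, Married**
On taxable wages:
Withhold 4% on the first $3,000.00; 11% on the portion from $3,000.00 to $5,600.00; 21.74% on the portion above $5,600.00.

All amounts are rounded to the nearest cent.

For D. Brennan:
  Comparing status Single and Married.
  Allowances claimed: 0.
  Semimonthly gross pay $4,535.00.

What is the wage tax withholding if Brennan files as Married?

$288.85

Wage Tax (Married): taxable = $4,535.00
  $120.00 + 11% × ($4,535.00 − $3,000.00) = $120.00 + 11% × $1,535.00 = $288.85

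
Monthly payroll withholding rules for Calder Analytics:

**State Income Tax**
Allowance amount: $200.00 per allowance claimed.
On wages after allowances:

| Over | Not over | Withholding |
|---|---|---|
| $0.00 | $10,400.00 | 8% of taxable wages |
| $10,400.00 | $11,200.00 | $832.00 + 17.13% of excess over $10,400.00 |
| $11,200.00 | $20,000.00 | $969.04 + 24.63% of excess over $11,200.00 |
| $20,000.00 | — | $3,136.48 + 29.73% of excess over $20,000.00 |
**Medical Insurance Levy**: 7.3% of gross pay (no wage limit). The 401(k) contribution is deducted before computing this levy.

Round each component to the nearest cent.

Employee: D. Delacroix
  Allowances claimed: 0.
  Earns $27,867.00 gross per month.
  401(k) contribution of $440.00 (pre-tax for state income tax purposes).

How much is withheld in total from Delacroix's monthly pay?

$7,346.70

State Income Tax: taxable = $27,867.00 − $440.00 = $27,427.00
  $3,136.48 + 29.73% × ($27,427.00 − $20,000.00) = $3,136.48 + 29.73% × $7,427.00 = $5,344.53
Medical Insurance Levy: 7.3% × $27,427.00 = $2,002.17
Total: $5,344.53 + $2,002.17 = $7,346.70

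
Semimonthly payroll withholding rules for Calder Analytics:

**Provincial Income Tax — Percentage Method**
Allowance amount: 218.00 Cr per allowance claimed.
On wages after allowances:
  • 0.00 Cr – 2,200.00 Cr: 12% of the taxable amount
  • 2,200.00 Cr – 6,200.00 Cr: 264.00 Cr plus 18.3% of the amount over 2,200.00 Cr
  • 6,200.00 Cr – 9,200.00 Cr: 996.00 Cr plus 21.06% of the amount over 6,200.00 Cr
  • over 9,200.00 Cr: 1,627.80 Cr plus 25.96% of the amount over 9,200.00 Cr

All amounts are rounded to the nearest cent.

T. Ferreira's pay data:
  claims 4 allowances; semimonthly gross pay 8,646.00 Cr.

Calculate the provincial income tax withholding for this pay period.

Provincial Income Tax: taxable = 8,646.00 Cr − 4×218.00 Cr = 7,774.00 Cr
  996.00 Cr + 21.06% × (7,774.00 Cr − 6,200.00 Cr) = 996.00 Cr + 21.06% × 1,574.00 Cr = 1,327.48 Cr

1,327.48 Cr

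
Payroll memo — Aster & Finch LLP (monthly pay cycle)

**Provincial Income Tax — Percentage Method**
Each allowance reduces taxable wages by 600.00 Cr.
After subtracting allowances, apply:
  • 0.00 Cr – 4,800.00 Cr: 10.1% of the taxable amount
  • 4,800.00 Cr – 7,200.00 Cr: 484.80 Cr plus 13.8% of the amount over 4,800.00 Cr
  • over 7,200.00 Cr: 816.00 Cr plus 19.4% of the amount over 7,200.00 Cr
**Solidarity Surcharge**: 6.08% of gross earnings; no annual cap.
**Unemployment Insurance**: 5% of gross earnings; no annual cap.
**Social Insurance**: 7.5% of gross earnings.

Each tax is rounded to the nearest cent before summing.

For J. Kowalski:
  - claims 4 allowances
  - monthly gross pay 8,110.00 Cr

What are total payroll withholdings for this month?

Provincial Income Tax: taxable = 8,110.00 Cr − 4×600.00 Cr = 5,710.00 Cr
  484.80 Cr + 13.8% × (5,710.00 Cr − 4,800.00 Cr) = 484.80 Cr + 13.8% × 910.00 Cr = 610.38 Cr
Solidarity Surcharge: 6.08% × 8,110.00 Cr = 493.09 Cr
Unemployment Insurance: 5% × 8,110.00 Cr = 405.50 Cr
Social Insurance: 7.5% × 8,110.00 Cr = 608.25 Cr
Total: 610.38 Cr + 493.09 Cr + 405.50 Cr + 608.25 Cr = 2,117.22 Cr

2,117.22 Cr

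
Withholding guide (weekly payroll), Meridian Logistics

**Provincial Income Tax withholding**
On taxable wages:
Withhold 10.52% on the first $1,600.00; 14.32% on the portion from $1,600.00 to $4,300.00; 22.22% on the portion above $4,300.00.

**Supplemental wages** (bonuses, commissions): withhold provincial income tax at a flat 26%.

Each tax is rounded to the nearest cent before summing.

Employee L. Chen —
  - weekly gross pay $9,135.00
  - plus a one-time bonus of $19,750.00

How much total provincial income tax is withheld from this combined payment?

Provincial Income Tax: taxable = $9,135.00
  $554.96 + 22.22% × ($9,135.00 − $4,300.00) = $554.96 + 22.22% × $4,835.00 = $1,629.30
Supplemental (26% flat on bonus): 26% × $19,750.00 = $5,135.00
Total provincial income tax: $1,629.30 + $5,135.00 = $6,764.30

$6,764.30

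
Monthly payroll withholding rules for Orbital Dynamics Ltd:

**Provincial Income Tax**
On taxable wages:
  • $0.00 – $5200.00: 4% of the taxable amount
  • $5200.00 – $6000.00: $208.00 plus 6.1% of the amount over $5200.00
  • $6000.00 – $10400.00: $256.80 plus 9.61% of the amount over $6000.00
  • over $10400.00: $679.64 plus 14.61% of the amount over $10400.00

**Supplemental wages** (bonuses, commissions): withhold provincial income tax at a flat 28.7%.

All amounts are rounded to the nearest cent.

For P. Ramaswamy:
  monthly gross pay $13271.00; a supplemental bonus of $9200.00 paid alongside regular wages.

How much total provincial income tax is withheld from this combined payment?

$3739.49

Provincial Income Tax: taxable = $13271.00
  $679.64 + 14.61% × ($13271.00 − $10400.00) = $679.64 + 14.61% × $2871.00 = $1099.09
Supplemental (28.7% flat on bonus): 28.7% × $9200.00 = $2640.40
Total provincial income tax: $1099.09 + $2640.40 = $3739.49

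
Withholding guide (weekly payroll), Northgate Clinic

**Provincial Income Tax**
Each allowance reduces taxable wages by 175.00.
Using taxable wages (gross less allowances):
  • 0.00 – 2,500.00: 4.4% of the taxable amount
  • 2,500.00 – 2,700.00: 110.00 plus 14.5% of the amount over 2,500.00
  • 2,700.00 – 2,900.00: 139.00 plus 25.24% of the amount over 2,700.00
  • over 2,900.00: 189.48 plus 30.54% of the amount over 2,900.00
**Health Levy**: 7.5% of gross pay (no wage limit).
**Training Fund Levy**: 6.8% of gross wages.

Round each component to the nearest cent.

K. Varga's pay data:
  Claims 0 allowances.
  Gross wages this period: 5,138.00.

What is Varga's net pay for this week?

3,530.30

Provincial Income Tax: taxable = 5,138.00
  189.48 + 30.54% × (5,138.00 − 2,900.00) = 189.48 + 30.54% × 2,238.00 = 872.97
Health Levy: 7.5% × 5,138.00 = 385.35
Training Fund Levy: 6.8% × 5,138.00 = 349.38
Total withheld: 872.97 + 385.35 + 349.38 = 1,607.70
Net pay: 5,138.00 − 1,607.70 = 3,530.30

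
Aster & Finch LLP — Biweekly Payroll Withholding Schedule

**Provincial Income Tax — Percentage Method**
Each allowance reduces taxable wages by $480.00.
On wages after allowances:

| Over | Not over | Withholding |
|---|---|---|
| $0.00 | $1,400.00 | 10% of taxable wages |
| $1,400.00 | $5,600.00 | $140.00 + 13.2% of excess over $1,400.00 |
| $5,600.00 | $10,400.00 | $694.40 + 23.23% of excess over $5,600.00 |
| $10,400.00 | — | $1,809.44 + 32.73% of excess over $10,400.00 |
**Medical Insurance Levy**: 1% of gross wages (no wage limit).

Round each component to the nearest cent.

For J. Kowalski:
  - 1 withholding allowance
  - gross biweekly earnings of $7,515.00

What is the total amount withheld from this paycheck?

$1,102.90

Provincial Income Tax: taxable = $7,515.00 − 1×$480.00 = $7,035.00
  $694.40 + 23.23% × ($7,035.00 − $5,600.00) = $694.40 + 23.23% × $1,435.00 = $1,027.75
Medical Insurance Levy: 1% × $7,515.00 = $75.15
Total: $1,027.75 + $75.15 = $1,102.90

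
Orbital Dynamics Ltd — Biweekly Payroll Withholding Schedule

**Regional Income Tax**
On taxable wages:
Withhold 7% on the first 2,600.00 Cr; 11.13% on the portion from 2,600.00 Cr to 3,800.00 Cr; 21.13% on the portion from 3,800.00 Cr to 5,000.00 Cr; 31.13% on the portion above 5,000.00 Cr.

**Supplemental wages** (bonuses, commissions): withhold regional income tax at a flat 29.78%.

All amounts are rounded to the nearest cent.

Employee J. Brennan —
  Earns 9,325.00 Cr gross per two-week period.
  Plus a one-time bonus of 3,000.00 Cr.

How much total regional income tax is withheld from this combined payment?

2,808.89 Cr

Regional Income Tax: taxable = 9,325.00 Cr
  569.12 Cr + 31.13% × (9,325.00 Cr − 5,000.00 Cr) = 569.12 Cr + 31.13% × 4,325.00 Cr = 1,915.49 Cr
Supplemental (29.78% flat on bonus): 29.78% × 3,000.00 Cr = 893.40 Cr
Total regional income tax: 1,915.49 Cr + 893.40 Cr = 2,808.89 Cr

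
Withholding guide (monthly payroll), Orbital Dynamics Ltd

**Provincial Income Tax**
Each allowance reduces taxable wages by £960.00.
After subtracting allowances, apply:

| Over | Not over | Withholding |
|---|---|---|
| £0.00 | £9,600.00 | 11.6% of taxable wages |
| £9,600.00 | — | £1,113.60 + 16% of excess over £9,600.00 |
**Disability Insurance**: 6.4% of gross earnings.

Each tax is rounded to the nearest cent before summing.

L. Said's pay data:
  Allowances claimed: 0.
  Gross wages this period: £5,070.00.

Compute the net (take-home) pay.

£4,157.40

Provincial Income Tax: taxable = £5,070.00
  11.6% × £5,070.00 = £588.12
Disability Insurance: 6.4% × £5,070.00 = £324.48
Total withheld: £588.12 + £324.48 = £912.60
Net pay: £5,070.00 − £912.60 = £4,157.40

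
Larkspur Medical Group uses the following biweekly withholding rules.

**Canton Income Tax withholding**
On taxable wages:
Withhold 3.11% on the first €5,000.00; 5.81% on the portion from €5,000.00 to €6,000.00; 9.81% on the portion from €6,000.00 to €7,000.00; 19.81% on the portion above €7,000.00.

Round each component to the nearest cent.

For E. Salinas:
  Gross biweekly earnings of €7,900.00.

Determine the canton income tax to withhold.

Canton Income Tax: taxable = €7,900.00
  €311.70 + 19.81% × (€7,900.00 − €7,000.00) = €311.70 + 19.81% × €900.00 = €489.99

€489.99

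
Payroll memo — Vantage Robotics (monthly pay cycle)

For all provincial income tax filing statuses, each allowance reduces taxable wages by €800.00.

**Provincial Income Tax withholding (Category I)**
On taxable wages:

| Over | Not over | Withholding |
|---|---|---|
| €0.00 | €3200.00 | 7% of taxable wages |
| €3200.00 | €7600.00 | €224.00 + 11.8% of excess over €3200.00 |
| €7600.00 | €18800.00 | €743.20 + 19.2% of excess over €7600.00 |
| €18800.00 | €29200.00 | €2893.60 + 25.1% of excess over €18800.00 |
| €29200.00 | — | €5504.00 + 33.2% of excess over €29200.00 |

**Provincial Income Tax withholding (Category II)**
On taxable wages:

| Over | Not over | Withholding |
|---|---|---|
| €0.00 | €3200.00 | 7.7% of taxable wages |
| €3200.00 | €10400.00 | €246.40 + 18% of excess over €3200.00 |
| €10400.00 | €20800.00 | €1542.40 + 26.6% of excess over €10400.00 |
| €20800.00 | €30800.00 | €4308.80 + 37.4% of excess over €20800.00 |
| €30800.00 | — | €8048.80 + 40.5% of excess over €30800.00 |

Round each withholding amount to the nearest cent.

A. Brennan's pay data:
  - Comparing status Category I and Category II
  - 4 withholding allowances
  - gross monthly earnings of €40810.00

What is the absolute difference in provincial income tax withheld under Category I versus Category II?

Provincial Income Tax (Category I): taxable = €40810.00 − 4×€800.00 = €37610.00
  €5504.00 + 33.2% × (€37610.00 − €29200.00) = €5504.00 + 33.2% × €8410.00 = €8296.12
Provincial Income Tax (Category II): taxable = €40810.00 − 4×€800.00 = €37610.00
  €8048.80 + 40.5% × (€37610.00 − €30800.00) = €8048.80 + 40.5% × €6810.00 = €10806.85
Difference: |€8296.12 − €10806.85| = €2510.73 (higher under Category II)

€2510.73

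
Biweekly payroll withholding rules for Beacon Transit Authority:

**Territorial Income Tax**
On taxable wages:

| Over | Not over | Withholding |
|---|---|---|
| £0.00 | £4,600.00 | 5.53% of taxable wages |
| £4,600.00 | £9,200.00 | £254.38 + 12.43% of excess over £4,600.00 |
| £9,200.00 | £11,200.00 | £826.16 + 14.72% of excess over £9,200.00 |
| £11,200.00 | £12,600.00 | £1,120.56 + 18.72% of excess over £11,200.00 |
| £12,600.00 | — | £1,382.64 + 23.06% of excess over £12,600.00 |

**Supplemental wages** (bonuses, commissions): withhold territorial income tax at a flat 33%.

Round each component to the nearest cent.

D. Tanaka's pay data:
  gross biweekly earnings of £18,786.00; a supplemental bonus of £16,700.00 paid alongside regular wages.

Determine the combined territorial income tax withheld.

£8,320.13

Territorial Income Tax: taxable = £18,786.00
  £1,382.64 + 23.06% × (£18,786.00 − £12,600.00) = £1,382.64 + 23.06% × £6,186.00 = £2,809.13
Supplemental (33% flat on bonus): 33% × £16,700.00 = £5,511.00
Total territorial income tax: £2,809.13 + £5,511.00 = £8,320.13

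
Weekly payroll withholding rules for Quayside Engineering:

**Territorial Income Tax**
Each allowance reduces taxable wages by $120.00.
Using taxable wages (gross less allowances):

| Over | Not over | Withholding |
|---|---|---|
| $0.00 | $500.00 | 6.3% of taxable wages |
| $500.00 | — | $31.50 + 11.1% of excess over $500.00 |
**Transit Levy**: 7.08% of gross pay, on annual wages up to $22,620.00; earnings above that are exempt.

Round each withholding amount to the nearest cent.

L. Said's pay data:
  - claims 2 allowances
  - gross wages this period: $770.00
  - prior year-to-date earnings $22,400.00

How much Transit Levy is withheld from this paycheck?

$15.58

Transit Levy: cap $22,620.00 − YTD $22,400.00 = $220.00 subject; 7.08% × $220.00 = $15.58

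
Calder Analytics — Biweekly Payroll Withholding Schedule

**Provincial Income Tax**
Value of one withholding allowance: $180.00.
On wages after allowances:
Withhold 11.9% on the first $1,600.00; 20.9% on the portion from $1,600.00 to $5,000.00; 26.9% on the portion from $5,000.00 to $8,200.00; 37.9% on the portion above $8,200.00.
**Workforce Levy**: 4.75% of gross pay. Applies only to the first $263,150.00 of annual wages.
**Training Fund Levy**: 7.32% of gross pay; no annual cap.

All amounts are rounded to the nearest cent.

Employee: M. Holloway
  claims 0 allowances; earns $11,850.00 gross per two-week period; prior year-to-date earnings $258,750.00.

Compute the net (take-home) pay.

$7,628.43

Provincial Income Tax: taxable = $11,850.00
  $1,761.80 + 37.9% × ($11,850.00 − $8,200.00) = $1,761.80 + 37.9% × $3,650.00 = $3,145.15
Workforce Levy: cap $263,150.00 − YTD $258,750.00 = $4,400.00 subject; 4.75% × $4,400.00 = $209.00
Training Fund Levy: 7.32% × $11,850.00 = $867.42
Total withheld: $3,145.15 + $209.00 + $867.42 = $4,221.57
Net pay: $11,850.00 − $4,221.57 = $7,628.43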